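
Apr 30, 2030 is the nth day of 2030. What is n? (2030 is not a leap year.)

120

Days in months before Apr: 31 + 28 + 31 = 90.
Plus 30 days into Apr → day 120.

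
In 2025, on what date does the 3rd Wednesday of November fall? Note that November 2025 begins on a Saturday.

November 2025 begins on a Saturday, so the first Wednesday is November 5 (4 days later).
The 3rd Wednesday is 2 weeks later: 5 + 14 = 19.

November 19, 2025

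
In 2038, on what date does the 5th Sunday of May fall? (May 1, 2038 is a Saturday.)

May 30, 2038

May 2038 begins on a Saturday, so the first Sunday is May 2 (1 day later).
The 5th Sunday is 4 weeks later: 2 + 28 = 30.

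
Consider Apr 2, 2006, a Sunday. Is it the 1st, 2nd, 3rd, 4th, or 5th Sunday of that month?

1st

Day 2 falls in week ⌈2/7⌉ of the month.
Days 1–7 hold the 1st Sunday, 8–14 the 2nd, 15–21 the 3rd, 22–28 the 4th, 29–31 the 5th.
2 is in the range for the 1st.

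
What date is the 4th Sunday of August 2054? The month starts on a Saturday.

2054-08-23

August 2054 begins on a Saturday, so the first Sunday is August 2 (1 day later).
The 4th Sunday is 3 weeks later: 2 + 21 = 23.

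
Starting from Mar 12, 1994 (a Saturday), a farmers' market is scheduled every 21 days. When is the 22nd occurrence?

The 22nd occurrence is 21 intervals after the first: 21 × 21 = 441 days after Mar 12, 1994.
Mar has 31 days — 19 days to the end of Mar leaves 422.
From end of Mar to end of 1994 is 275 days (147 left).
Jan has 31 days (116 left).
Feb has 28 days (88 left).
Mar has 31 days (57 left).
Apr has 30 days (27 left).
27 days into May → May 27, 1995.

May 27, 1995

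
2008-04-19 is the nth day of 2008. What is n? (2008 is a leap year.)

Days in months before April: 31 + 29 + 31 = 91.
Plus 19 days into April → day 110.

110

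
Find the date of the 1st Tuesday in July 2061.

July 2061 begins on a Friday, so the first Tuesday is July 5 (4 days later).

2061-07-05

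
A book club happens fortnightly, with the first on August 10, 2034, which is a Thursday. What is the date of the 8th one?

The 8th occurrence is 7 intervals after the first: 7 × 14 = 98 days after August 10, 2034.
August has 31 days — 21 days to the end of August leaves 77.
September has 30 days (47 left).
October has 31 days (16 left).
16 days into November → November 16, 2034.

November 16, 2034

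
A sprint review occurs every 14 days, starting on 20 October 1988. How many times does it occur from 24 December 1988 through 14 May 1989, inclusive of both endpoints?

10

Occurrences land 14·i days after 20 October 1988 for i = 0, 1, 2, …
24 December 1988 is 65 days after the start; 65 ÷ 14 = 4 remainder 9; since the remainder is 9, round up to i = 5. First occurrence in the window: #6 on 29 December 1988 (5×14 = 70 days in).
14 May 1989 is 206 days after the start; 206 ÷ 14 = 14 remainder 10. Last occurrence in the window: #15 on 4 May 1989.
Occurrences #6 through #15: 10 in total.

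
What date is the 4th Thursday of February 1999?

1999-02-25

February 1999 begins on a Monday, so the first Thursday is February 4 (3 days later).
The 4th Thursday is 3 weeks later: 4 + 21 = 25.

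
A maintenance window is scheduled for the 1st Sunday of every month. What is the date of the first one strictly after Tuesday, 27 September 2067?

2 October 2067

September 2067 starts on a Thursday, so its 1st Sunday is 4 September 2067 (3 days in).
That is not after 27 September 2067, so look at October 2067.
October 2067 starts on a Saturday, so its 1st Sunday is 2 October 2067 (1 day in).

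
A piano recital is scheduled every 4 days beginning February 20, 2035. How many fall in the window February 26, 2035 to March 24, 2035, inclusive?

Occurrences land 4·i days after February 20, 2035 for i = 0, 1, 2, …
February 26, 2035 is 6 days after the start; 6 ÷ 4 = 1 remainder 2; since the remainder is 2, round up to i = 2. First occurrence in the window: #3 on February 28, 2035 (2×4 = 8 days in).
March 24, 2035 is 32 days after the start; 32 ÷ 4 = 8 remainder 0. Last occurrence in the window: #9 on March 24, 2035.
Occurrences #3 through #9: 7 in total.

7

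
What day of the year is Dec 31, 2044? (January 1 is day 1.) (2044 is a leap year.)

366

Days in months before Dec: 31 + 29 + 31 + 30 + 31 + 30 + 31 + 31 + 30 + 31 + 30 = 335.
Plus 31 days into Dec → day 366.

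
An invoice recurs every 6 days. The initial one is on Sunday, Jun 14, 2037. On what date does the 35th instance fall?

The 35th occurrence is 34 intervals after the first: 34 × 6 = 204 days after Jun 14, 2037.
Jun has 30 days — 16 days to the end of Jun leaves 188.
Jul has 31 days (157 left).
Aug has 31 days (126 left).
Sep has 30 days (96 left).
Oct has 31 days (65 left).
Nov has 30 days (35 left).
Dec has 31 days (4 left).
4 days into Jan → Jan 4, 2038.

Jan 4, 2038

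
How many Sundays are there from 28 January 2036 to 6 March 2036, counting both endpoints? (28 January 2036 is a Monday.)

5

28 January 2036 is a Monday; the first Sunday on or after it is 3 February 2036 (6 days later).
From 3 February 2036 to 6 March 2036: 26 + 6 = 32 days (rest of February, March).
32 ÷ 7 = 4 full weeks with remainder 4, so 4 more Sundays after the first → 5.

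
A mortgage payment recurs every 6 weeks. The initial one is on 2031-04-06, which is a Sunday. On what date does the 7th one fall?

2031-12-14

The 7th occurrence is 6 intervals after the first: 6 × 42 = 252 days after 2031-04-06.
April has 30 days — 24 days to the end of April leaves 228.
May has 31 days (197 left).
June has 30 days (167 left).
July has 31 days (136 left).
August has 31 days (105 left).
September has 30 days (75 left).
October has 31 days (44 left).
November has 30 days (14 left).
14 days into December → 2031-12-14.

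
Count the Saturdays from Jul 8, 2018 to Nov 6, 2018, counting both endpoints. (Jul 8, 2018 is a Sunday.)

Jul 8, 2018 is a Sunday; the first Saturday on or after it is Jul 14, 2018 (6 days later).
From Jul 14, 2018 to Nov 6, 2018: 17 + 31 + 30 + 31 + 6 = 115 days (rest of Jul, Aug, Sep, Oct, Nov).
115 ÷ 7 = 16 full weeks with remainder 3, so 16 more Saturdays after the first → 17.

17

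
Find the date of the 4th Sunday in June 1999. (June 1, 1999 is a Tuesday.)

June 1999 begins on a Tuesday, so the first Sunday is June 6 (5 days later).
The 4th Sunday is 3 weeks later: 6 + 21 = 27.

June 27, 1999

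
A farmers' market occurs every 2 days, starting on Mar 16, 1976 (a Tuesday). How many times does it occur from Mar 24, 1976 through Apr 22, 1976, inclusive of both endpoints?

15

Occurrences land 2·i days after Mar 16, 1976 for i = 0, 1, 2, …
Mar 24, 1976 is 8 days after the start; 8 ÷ 2 = 4 remainder 0. First occurrence in the window: #5 on Mar 24, 1976 (4×2 = 8 days in).
Apr 22, 1976 is 37 days after the start; 37 ÷ 2 = 18 remainder 1. Last occurrence in the window: #19 on Apr 21, 1976.
Occurrences #5 through #19: 15 in total.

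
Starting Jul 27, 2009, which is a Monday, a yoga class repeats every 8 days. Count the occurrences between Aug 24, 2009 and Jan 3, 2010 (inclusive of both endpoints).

Occurrences land 8·i days after Jul 27, 2009 for i = 0, 1, 2, …
Aug 24, 2009 is 28 days after the start; 28 ÷ 8 = 3 remainder 4; since the remainder is 4, round up to i = 4. First occurrence in the window: #5 on Aug 28, 2009 (4×8 = 32 days in).
Jan 3, 2010 is 160 days after the start; 160 ÷ 8 = 20 remainder 0. Last occurrence in the window: #21 on Jan 3, 2010.
Occurrences #5 through #21: 17 in total.

17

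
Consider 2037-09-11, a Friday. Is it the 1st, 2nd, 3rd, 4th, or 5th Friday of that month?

Day 11 falls in week ⌈11/7⌉ of the month.
Days 1–7 hold the 1st Friday, 8–14 the 2nd, 15–21 the 3rd, 22–28 the 4th, 29–31 the 5th.
11 is in the range for the 2nd.

2nd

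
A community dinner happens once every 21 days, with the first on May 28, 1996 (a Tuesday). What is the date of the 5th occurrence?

The 5th occurrence is 4 intervals after the first: 4 × 21 = 84 days after May 28, 1996.
May has 31 days — 3 days to the end of May leaves 81.
June has 30 days (51 left).
July has 31 days (20 left).
20 days into August → August 20, 1996.

August 20, 1996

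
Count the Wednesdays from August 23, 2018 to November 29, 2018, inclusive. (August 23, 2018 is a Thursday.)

August 23, 2018 is a Thursday; the first Wednesday on or after it is August 29, 2018 (6 days later).
From August 29, 2018 to November 29, 2018: 2 + 30 + 31 + 29 = 92 days (rest of August, September, October, November).
92 ÷ 7 = 13 full weeks with remainder 1, so 13 more Wednesdays after the first → 14.

14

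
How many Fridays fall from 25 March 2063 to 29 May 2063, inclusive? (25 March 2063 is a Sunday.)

9

25 March 2063 is a Sunday; the first Friday on or after it is 30 March 2063 (5 days later).
From 30 March 2063 to 29 May 2063: 1 + 30 + 29 = 60 days (rest of March, April, May).
60 ÷ 7 = 8 full weeks with remainder 4, so 8 more Fridays after the first → 9.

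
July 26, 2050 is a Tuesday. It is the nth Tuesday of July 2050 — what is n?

Day 26 falls in week ⌈26/7⌉ of the month.
Days 1–7 hold the 1st Tuesday, 8–14 the 2nd, 15–21 the 3rd, 22–28 the 4th, 29–31 the 5th.
26 is in the range for the 4th.

4th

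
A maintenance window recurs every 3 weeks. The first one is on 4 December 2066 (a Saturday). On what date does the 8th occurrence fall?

30 April 2067

The 8th occurrence is 7 intervals after the first: 7 × 21 = 147 days after 4 December 2066.
December has 31 days — 27 days to the end of December leaves 120.
January has 31 days (89 left).
February has 28 days (61 left).
March has 31 days (30 left).
30 days into April → 30 April 2067.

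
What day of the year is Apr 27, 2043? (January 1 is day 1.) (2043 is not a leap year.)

117

Days in months before Apr: 31 + 28 + 31 = 90.
Plus 27 days into Apr → day 117.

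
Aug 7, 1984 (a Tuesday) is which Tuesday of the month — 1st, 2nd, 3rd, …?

1st

Day 7 falls in week ⌈7/7⌉ of the month.
Days 1–7 hold the 1st Tuesday, 8–14 the 2nd, 15–21 the 3rd, 22–28 the 4th, 29–31 the 5th.
7 is in the range for the 1st.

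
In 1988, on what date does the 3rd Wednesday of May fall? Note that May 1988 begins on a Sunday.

May 1988 begins on a Sunday, so the first Wednesday is May 4 (3 days later).
The 3rd Wednesday is 2 weeks later: 4 + 14 = 18.

1988-05-18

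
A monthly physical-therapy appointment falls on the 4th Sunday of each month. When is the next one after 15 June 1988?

June 1988 starts on a Wednesday; its first Sunday is the 5th, so the 4th Sunday is the 26th — 26 June 1988.
26 June 1988 is after 15 June 1988, so that is the next one.

26 June 1988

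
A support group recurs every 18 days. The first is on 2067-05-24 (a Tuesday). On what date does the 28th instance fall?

2068-09-21

The 28th occurrence is 27 intervals after the first: 27 × 18 = 486 days after 2067-05-24.
May has 31 days — 7 days to the end of May leaves 479.
From end of May to end of 2067 is 214 days (265 left).
January has 31 days (234 left).
February has 29 days (205 left).
March has 31 days (174 left).
April has 30 days (144 left).
May has 31 days (113 left).
June has 30 days (83 left).
July has 31 days (52 left).
August has 31 days (21 left).
21 days into September → 2068-09-21.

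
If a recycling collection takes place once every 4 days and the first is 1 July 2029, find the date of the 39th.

The 39th occurrence is 38 intervals after the first: 38 × 4 = 152 days after 1 July 2029.
July has 31 days — 30 days to the end of July leaves 122.
August has 31 days (91 left).
September has 30 days (61 left).
October has 31 days (30 left).
30 days into November → 30 November 2029.

30 November 2029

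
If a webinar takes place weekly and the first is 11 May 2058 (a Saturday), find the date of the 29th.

The 29th occurrence is 28 intervals after the first: 28 × 7 = 196 days after 11 May 2058.
May has 31 days — 20 days to the end of May leaves 176.
June has 30 days (146 left).
July has 31 days (115 left).
August has 31 days (84 left).
September has 30 days (54 left).
October has 31 days (23 left).
23 days into November → 23 November 2058.

23 November 2058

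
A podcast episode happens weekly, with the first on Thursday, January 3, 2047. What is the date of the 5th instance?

The 5th occurrence is 4 intervals after the first: 4 × 7 = 28 days after January 3, 2047.
28 days later is January 31, 2047.

January 31, 2047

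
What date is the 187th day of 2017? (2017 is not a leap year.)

January has 31 days (187 − 31 = 156 remain).
February has 28 days (156 − 28 = 128 remain).
March has 31 days (128 − 31 = 97 remain).
April has 30 days (97 − 30 = 67 remain).
May has 31 days (67 − 31 = 36 remain).
June has 30 days (36 − 30 = 6 remain).
6 into July → July 6.

2017-07-06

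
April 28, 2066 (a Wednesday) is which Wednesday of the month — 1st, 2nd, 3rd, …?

Day 28 falls in week ⌈28/7⌉ of the month.
Days 1–7 hold the 1st Wednesday, 8–14 the 2nd, 15–21 the 3rd, 22–28 the 4th, 29–31 the 5th.
28 is in the range for the 4th.

4th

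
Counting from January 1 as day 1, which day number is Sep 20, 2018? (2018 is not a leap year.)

263

Days in months before Sep: 31 + 28 + 31 + 30 + 31 + 30 + 31 + 31 = 243.
Plus 20 days into Sep → day 263.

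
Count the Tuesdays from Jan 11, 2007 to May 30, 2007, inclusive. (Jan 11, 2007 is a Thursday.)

20

Jan 11, 2007 is a Thursday; the first Tuesday on or after it is Jan 16, 2007 (5 days later).
From Jan 16, 2007 to May 30, 2007: 15 + 28 + 31 + 30 + 30 = 134 days (rest of Jan, Feb, Mar, Apr, May).
134 ÷ 7 = 19 full weeks with remainder 1, so 19 more Tuesdays after the first → 20.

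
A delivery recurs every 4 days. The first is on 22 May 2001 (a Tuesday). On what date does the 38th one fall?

The 38th occurrence is 37 intervals after the first: 37 × 4 = 148 days after 22 May 2001.
May has 31 days — 9 days to the end of May leaves 139.
June has 30 days (109 left).
July has 31 days (78 left).
August has 31 days (47 left).
September has 30 days (17 left).
17 days into October → 17 October 2001.

17 October 2001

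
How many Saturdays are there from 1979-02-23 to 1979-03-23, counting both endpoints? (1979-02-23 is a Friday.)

1979-02-23 is a Friday; the first Saturday on or after it is 1979-02-24 (1 day later).
From 1979-02-24 to 1979-03-23: 4 + 23 = 27 days (rest of February, March).
27 ÷ 7 = 3 full weeks with remainder 6, so 3 more Saturdays after the first → 4.

4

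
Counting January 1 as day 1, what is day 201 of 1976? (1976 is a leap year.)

1976-07-19

January has 31 days (201 − 31 = 170 remain).
February has 29 days (170 − 29 = 141 remain).
March has 31 days (141 − 31 = 110 remain).
April has 30 days (110 − 30 = 80 remain).
May has 31 days (80 − 31 = 49 remain).
June has 30 days (49 − 30 = 19 remain).
19 into July → July 19.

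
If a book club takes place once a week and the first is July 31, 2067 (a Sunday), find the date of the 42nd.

The 42nd occurrence is 41 intervals after the first: 41 × 7 = 287 days after July 31, 2067.
July has 31 days — 0 days to the end of July leaves 287.
August has 31 days (256 left).
September has 30 days (226 left).
October has 31 days (195 left).
November has 30 days (165 left).
December has 31 days (134 left).
January has 31 days (103 left).
February has 29 days (74 left).
March has 31 days (43 left).
April has 30 days (13 left).
13 days into May → May 13, 2068.

May 13, 2068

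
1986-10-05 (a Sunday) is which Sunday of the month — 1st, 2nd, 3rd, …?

Day 5 falls in week ⌈5/7⌉ of the month.
Days 1–7 hold the 1st Sunday, 8–14 the 2nd, 15–21 the 3rd, 22–28 the 4th, 29–31 the 5th.
5 is in the range for the 1st.

1st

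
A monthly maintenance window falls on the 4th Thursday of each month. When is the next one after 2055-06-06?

June 2055 starts on a Tuesday; its first Thursday is the 3rd, so the 4th Thursday is the 24th — 2055-06-24.
2055-06-24 is after 2055-06-06, so that is the next one.

2055-06-24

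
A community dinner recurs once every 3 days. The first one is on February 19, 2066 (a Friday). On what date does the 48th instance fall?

The 48th occurrence is 47 intervals after the first: 47 × 3 = 141 days after February 19, 2066.
February has 28 days — 9 days to the end of February leaves 132.
March has 31 days (101 left).
April has 30 days (71 left).
May has 31 days (40 left).
June has 30 days (10 left).
10 days into July → July 10, 2066.

July 10, 2066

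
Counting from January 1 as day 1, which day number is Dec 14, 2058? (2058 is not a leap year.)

Days in months before Dec: 31 + 28 + 31 + 30 + 31 + 30 + 31 + 31 + 30 + 31 + 30 = 334.
Plus 14 days into Dec → day 348.

348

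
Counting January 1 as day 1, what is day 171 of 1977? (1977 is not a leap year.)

January has 31 days (171 − 31 = 140 remain).
February has 28 days (140 − 28 = 112 remain).
March has 31 days (112 − 31 = 81 remain).
April has 30 days (81 − 30 = 51 remain).
May has 31 days (51 − 31 = 20 remain).
20 into June → June 20.

20 June 1977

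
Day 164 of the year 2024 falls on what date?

Jun 12, 2024

Jan has 31 days (164 − 31 = 133 remain).
Feb has 29 days (133 − 29 = 104 remain).
Mar has 31 days (104 − 31 = 73 remain).
Apr has 30 days (73 − 30 = 43 remain).
May has 31 days (43 − 31 = 12 remain).
12 into Jun → Jun 12.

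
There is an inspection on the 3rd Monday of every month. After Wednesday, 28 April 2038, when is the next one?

April 2038 starts on a Thursday; its first Monday is the 5th, so the 3rd Monday is the 19th — 19 April 2038.
That is not after 28 April 2038, so look at May 2038.
May 2038 starts on a Saturday; its first Monday is the 3rd, so the 3rd Monday is the 17th — 17 May 2038.

17 May 2038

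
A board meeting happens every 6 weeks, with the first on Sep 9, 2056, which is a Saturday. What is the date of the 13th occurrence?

The 13th occurrence is 12 intervals after the first: 12 × 42 = 504 days after Sep 9, 2056.
Sep has 30 days — 21 days to the end of Sep leaves 483.
From end of Sep to end of 2056 is 92 days (391 left).
2057 has 365 days (26 left).
26 days into Jan → Jan 26, 2058.

Jan 26, 2058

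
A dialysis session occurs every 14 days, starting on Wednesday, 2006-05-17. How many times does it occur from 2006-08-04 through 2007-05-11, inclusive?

Occurrences land 14·i days after 2006-05-17 for i = 0, 1, 2, …
2006-08-04 is 79 days after the start; 79 ÷ 14 = 5 remainder 9; since the remainder is 9, round up to i = 6. First occurrence in the window: #7 on 2006-08-09 (6×14 = 84 days in).
2007-05-11 is 359 days after the start; 359 ÷ 14 = 25 remainder 9. Last occurrence in the window: #26 on 2007-05-02.
Occurrences #7 through #26: 20 in total.

20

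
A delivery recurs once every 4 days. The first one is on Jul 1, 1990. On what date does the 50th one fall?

The 50th occurrence is 49 intervals after the first: 49 × 4 = 196 days after Jul 1, 1990.
Jul has 31 days — 30 days to the end of Jul leaves 166.
Aug has 31 days (135 left).
Sep has 30 days (105 left).
Oct has 31 days (74 left).
Nov has 30 days (44 left).
Dec has 31 days (13 left).
13 days into Jan → Jan 13, 1991.

Jan 13, 1991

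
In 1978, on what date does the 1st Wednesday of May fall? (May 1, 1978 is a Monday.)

May 1978 begins on a Monday, so the first Wednesday is May 3 (2 days later).

May 3, 1978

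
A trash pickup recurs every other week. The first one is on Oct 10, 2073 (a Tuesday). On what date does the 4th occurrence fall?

The 4th occurrence is 3 intervals after the first: 3 × 14 = 42 days after Oct 10, 2073.
Oct has 31 days — 21 days to the end of Oct leaves 21.
21 days into Nov → Nov 21, 2073.

Nov 21, 2073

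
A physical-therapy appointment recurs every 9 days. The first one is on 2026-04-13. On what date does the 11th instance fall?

The 11th occurrence is 10 intervals after the first: 10 × 9 = 90 days after 2026-04-13.
April has 30 days — 17 days to the end of April leaves 73.
May has 31 days (42 left).
June has 30 days (12 left).
12 days into July → 2026-07-12.

2026-07-12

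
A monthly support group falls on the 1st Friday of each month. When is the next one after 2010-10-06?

October 2010 starts on a Friday, so its 1st Friday is 2010-10-01.
That is not after 2010-10-06, so look at November 2010.
November 2010 starts on a Monday, so its 1st Friday is 2010-11-05 (4 days in).

2010-11-05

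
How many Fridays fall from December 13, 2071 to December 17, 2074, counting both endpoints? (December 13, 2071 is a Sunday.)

December 13, 2071 is a Sunday; the first Friday on or after it is December 18, 2071 (5 days later).
From December 18, 2071 to December 17, 2074: 13 + 366 + 365 + 351 = 1095 days (rest of 2071, 2072, 2073, to December 17, 2074 in 2074).
1095 ÷ 7 = 156 full weeks with remainder 3, so 156 more Fridays after the first → 157.

157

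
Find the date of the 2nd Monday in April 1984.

The first Monday of April 1984 is April 2.
The 2nd Monday is 1 weeks later: 2 + 7 = 9.

9 April 1984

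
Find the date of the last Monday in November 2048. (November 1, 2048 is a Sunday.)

November 2048 begins on a Sunday, so the first Monday is November 2 (1 day later).
November 2048 has 30 days. Adding weeks: 2, 9, 16, 23, 30 — the last one ≤ 30 is the 30th.

30 November 2048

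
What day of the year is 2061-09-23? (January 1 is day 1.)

266

Days in months before September: 31 + 28 + 31 + 30 + 31 + 30 + 31 + 31 = 243.
Plus 23 days into September → day 266.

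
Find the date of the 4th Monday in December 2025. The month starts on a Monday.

December 2025 begins on a Monday, so the first Monday is December 1.
The 4th Monday is 3 weeks later: 1 + 21 = 22.

2025-12-22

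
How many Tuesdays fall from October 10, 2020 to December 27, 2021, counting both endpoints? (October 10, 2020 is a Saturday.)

63

October 10, 2020 is a Saturday; the first Tuesday on or after it is October 13, 2020 (3 days later).
From October 13, 2020 to December 27, 2021: 79 + 361 = 440 days (rest of 2020, to December 27, 2021 in 2021).
440 ÷ 7 = 62 full weeks with remainder 6, so 62 more Tuesdays after the first → 63.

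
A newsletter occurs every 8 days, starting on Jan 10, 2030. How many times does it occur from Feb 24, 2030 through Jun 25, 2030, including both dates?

Occurrences land 8·i days after Jan 10, 2030 for i = 0, 1, 2, …
Feb 24, 2030 is 45 days after the start; 45 ÷ 8 = 5 remainder 5; since the remainder is 5, round up to i = 6. First occurrence in the window: #7 on Feb 27, 2030 (6×8 = 48 days in).
Jun 25, 2030 is 166 days after the start; 166 ÷ 8 = 20 remainder 6. Last occurrence in the window: #21 on Jun 19, 2030.
Occurrences #7 through #21: 15 in total.

15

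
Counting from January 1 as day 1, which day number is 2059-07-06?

187

Days in months before July: 31 + 28 + 31 + 30 + 31 + 30 = 181.
Plus 6 days into July → day 187.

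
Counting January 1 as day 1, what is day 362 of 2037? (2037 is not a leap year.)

2037-12-28

January has 31 days (362 − 31 = 331 remain).
February has 28 days (331 − 28 = 303 remain).
March has 31 days (303 − 31 = 272 remain).
April has 30 days (272 − 30 = 242 remain).
May has 31 days (242 − 31 = 211 remain).
June has 30 days (211 − 30 = 181 remain).
July has 31 days (181 − 31 = 150 remain).
August has 31 days (150 − 31 = 119 remain).
September has 30 days (119 − 30 = 89 remain).
October has 31 days (89 − 31 = 58 remain).
November has 30 days (58 − 30 = 28 remain).
28 into December → December 28.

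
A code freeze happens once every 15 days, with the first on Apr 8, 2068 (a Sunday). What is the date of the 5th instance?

Jun 7, 2068

The 5th occurrence is 4 intervals after the first: 4 × 15 = 60 days after Apr 8, 2068.
Apr has 30 days — 22 days to the end of Apr leaves 38.
May has 31 days (7 left).
7 days into Jun → Jun 7, 2068.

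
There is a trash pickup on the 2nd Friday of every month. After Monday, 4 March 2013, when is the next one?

8 March 2013

March 2013 starts on a Friday; its first Friday is the 1st, so the 2nd Friday is the 8th — 8 March 2013.
8 March 2013 is after 4 March 2013, so that is the next one.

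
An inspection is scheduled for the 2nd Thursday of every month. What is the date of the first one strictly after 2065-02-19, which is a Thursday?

2065-03-12

February 2065 starts on a Sunday; its first Thursday is the 5th, so the 2nd Thursday is the 12th — 2065-02-12.
That is not after 2065-02-19, so look at March 2065.
March 2065 starts on a Sunday; its first Thursday is the 5th, so the 2nd Thursday is the 12th — 2065-03-12.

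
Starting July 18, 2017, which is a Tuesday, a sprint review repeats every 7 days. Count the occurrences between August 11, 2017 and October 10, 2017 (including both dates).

9

Occurrences land 7·i days after July 18, 2017 for i = 0, 1, 2, …
August 11, 2017 is 24 days after the start; 24 ÷ 7 = 3 remainder 3; since the remainder is 3, round up to i = 4. First occurrence in the window: #5 on August 15, 2017 (4×7 = 28 days in).
October 10, 2017 is 84 days after the start; 84 ÷ 7 = 12 remainder 0. Last occurrence in the window: #13 on October 10, 2017.
Occurrences #5 through #13: 9 in total.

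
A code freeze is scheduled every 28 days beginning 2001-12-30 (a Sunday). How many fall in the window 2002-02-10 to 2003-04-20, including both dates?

16

Occurrences land 28·i days after 2001-12-30 for i = 0, 1, 2, …
2002-02-10 is 42 days after the start; 42 ÷ 28 = 1 remainder 14; since the remainder is 14, round up to i = 2. First occurrence in the window: #3 on 2002-02-24 (2×28 = 56 days in).
2003-04-20 is 476 days after the start; 476 ÷ 28 = 17 remainder 0. Last occurrence in the window: #18 on 2003-04-20.
Occurrences #3 through #18: 16 in total.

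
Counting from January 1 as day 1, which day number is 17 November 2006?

Days in months before November: 31 + 28 + 31 + 30 + 31 + 30 + 31 + 31 + 30 + 31 = 304.
Plus 17 days into November → day 321.

321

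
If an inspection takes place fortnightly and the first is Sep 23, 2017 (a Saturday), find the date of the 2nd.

The 2nd occurrence is 1 interval after the first: 1 × 14 = 14 days after Sep 23, 2017.
Sep has 30 days — 7 days to the end of Sep leaves 7.
7 days into Oct → Oct 7, 2017.

Oct 7, 2017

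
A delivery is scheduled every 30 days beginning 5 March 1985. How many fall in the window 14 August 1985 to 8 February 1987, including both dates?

18

Occurrences land 30·i days after 5 March 1985 for i = 0, 1, 2, …
14 August 1985 is 162 days after the start; 162 ÷ 30 = 5 remainder 12; since the remainder is 12, round up to i = 6. First occurrence in the window: #7 on 1 September 1985 (6×30 = 180 days in).
8 February 1987 is 705 days after the start; 705 ÷ 30 = 23 remainder 15. Last occurrence in the window: #24 on 24 January 1987.
Occurrences #7 through #24: 18 in total.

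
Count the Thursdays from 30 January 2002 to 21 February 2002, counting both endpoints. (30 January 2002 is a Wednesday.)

4

30 January 2002 is a Wednesday; the first Thursday on or after it is 31 January 2002 (1 day later).
From 31 January 2002 to 21 February 2002: 0 + 21 = 21 days (rest of January, February).
21 ÷ 7 = 3 full weeks with remainder 0, so 3 more Thursdays after the first → 4.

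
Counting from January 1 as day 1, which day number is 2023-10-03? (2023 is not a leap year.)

276

Days in months before October: 31 + 28 + 31 + 30 + 31 + 30 + 31 + 31 + 30 = 273.
Plus 3 days into October → day 276.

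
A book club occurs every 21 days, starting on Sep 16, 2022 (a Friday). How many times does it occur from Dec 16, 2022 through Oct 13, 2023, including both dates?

Occurrences land 21·i days after Sep 16, 2022 for i = 0, 1, 2, …
Dec 16, 2022 is 91 days after the start; 91 ÷ 21 = 4 remainder 7; since the remainder is 7, round up to i = 5. First occurrence in the window: #6 on Dec 30, 2022 (5×21 = 105 days in).
Oct 13, 2023 is 392 days after the start; 392 ÷ 21 = 18 remainder 14. Last occurrence in the window: #19 on Sep 29, 2023.
Occurrences #6 through #19: 14 in total.

14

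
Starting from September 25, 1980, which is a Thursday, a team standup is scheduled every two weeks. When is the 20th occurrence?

The 20th occurrence is 19 intervals after the first: 19 × 14 = 266 days after September 25, 1980.
September has 30 days — 5 days to the end of September leaves 261.
October has 31 days (230 left).
November has 30 days (200 left).
December has 31 days (169 left).
January has 31 days (138 left).
February has 28 days (110 left).
March has 31 days (79 left).
April has 30 days (49 left).
May has 31 days (18 left).
18 days into June → June 18, 1981.

June 18, 1981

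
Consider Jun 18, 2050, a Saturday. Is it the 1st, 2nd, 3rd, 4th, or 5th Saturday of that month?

3rd

Day 18 falls in week ⌈18/7⌉ of the month.
Days 1–7 hold the 1st Saturday, 8–14 the 2nd, 15–21 the 3rd, 22–28 the 4th, 29–31 the 5th.
18 is in the range for the 3rd.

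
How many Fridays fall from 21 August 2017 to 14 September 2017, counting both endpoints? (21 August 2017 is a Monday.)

3

21 August 2017 is a Monday; the first Friday on or after it is 25 August 2017 (4 days later).
From 25 August 2017 to 14 September 2017: 6 + 14 = 20 days (rest of August, September).
20 ÷ 7 = 2 full weeks with remainder 6, so 2 more Fridays after the first → 3.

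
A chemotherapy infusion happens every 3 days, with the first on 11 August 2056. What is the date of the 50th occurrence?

The 50th occurrence is 49 intervals after the first: 49 × 3 = 147 days after 11 August 2056.
August has 31 days — 20 days to the end of August leaves 127.
September has 30 days (97 left).
October has 31 days (66 left).
November has 30 days (36 left).
December has 31 days (5 left).
5 days into January → 5 January 2057.

5 January 2057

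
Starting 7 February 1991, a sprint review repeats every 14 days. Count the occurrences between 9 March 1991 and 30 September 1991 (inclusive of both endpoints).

14

Occurrences land 14·i days after 7 February 1991 for i = 0, 1, 2, …
9 March 1991 is 30 days after the start; 30 ÷ 14 = 2 remainder 2; since the remainder is 2, round up to i = 3. First occurrence in the window: #4 on 21 March 1991 (3×14 = 42 days in).
30 September 1991 is 235 days after the start; 235 ÷ 14 = 16 remainder 11. Last occurrence in the window: #17 on 19 September 1991.
Occurrences #4 through #17: 14 in total.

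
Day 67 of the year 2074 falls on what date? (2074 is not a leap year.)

Mar 8, 2074

Jan has 31 days (67 − 31 = 36 remain).
Feb has 28 days (36 − 28 = 8 remain).
8 into Mar → Mar 8.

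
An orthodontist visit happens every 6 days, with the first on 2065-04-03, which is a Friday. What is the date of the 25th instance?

The 25th occurrence is 24 intervals after the first: 24 × 6 = 144 days after 2065-04-03.
April has 30 days — 27 days to the end of April leaves 117.
May has 31 days (86 left).
June has 30 days (56 left).
July has 31 days (25 left).
25 days into August → 2065-08-25.

2065-08-25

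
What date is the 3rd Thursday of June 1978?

The first Thursday of June 1978 is June 1.
The 3rd Thursday is 2 weeks later: 1 + 14 = 15.

June 15, 1978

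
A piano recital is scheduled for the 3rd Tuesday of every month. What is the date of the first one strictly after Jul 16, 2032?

Jul 20, 2032

Jul 2032 starts on a Thursday; its first Tuesday is the 6th, so the 3rd Tuesday is the 20th — Jul 20, 2032.
Jul 20, 2032 is after Jul 16, 2032, so that is the next one.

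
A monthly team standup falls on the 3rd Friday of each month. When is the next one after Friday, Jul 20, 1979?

Jul 1979 starts on a Sunday; its first Friday is the 6th, so the 3rd Friday is the 20th — Jul 20, 1979.
That is not after Jul 20, 1979, so look at Aug 1979.
Aug 1979 starts on a Wednesday; its first Friday is the 3rd, so the 3rd Friday is the 17th — Aug 17, 1979.

Aug 17, 1979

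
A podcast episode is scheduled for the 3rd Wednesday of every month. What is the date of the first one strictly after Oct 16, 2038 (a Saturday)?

Oct 20, 2038

Oct 2038 starts on a Friday; its first Wednesday is the 6th, so the 3rd Wednesday is the 20th — Oct 20, 2038.
Oct 20, 2038 is after Oct 16, 2038, so that is the next one.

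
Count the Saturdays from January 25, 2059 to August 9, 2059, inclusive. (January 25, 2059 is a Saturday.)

29

January 25, 2059 is a Saturday; the first Saturday on or after it is January 25, 2059.
From January 25, 2059 to August 9, 2059: 6 + 28 + 31 + 30 + 31 + 30 + 31 + 9 = 196 days (rest of January, February, March, April, May, June, July, August).
196 ÷ 7 = 28 full weeks with remainder 0, so 28 more Saturdays after the first → 29.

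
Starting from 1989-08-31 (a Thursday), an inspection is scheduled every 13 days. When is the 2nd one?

The 2nd occurrence is 1 interval after the first: 1 × 13 = 13 days after 1989-08-31.
August has 31 days — 0 days to the end of August leaves 13.
13 days into September → 1989-09-13.

1989-09-13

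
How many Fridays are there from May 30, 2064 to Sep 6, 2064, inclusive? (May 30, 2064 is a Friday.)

May 30, 2064 is a Friday; the first Friday on or after it is May 30, 2064.
From May 30, 2064 to Sep 6, 2064: 1 + 30 + 31 + 31 + 6 = 99 days (rest of May, Jun, Jul, Aug, Sep).
99 ÷ 7 = 14 full weeks with remainder 1, so 14 more Fridays after the first → 15.

15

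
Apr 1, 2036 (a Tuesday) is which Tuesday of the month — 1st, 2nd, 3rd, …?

Day 1 falls in week ⌈1/7⌉ of the month.
Days 1–7 hold the 1st Tuesday, 8–14 the 2nd, 15–21 the 3rd, 22–28 the 4th, 29–31 the 5th.
1 is in the range for the 1st.

1st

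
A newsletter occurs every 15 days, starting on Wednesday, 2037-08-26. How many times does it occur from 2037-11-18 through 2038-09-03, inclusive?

Occurrences land 15·i days after 2037-08-26 for i = 0, 1, 2, …
2037-11-18 is 84 days after the start; 84 ÷ 15 = 5 remainder 9; since the remainder is 9, round up to i = 6. First occurrence in the window: #7 on 2037-11-24 (6×15 = 90 days in).
2038-09-03 is 373 days after the start; 373 ÷ 15 = 24 remainder 13. Last occurrence in the window: #25 on 2038-08-21.
Occurrences #7 through #25: 19 in total.

19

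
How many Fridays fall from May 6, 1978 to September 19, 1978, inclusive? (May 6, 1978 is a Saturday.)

19

May 6, 1978 is a Saturday; the first Friday on or after it is May 12, 1978 (6 days later).
From May 12, 1978 to September 19, 1978: 19 + 30 + 31 + 31 + 19 = 130 days (rest of May, June, July, August, September).
130 ÷ 7 = 18 full weeks with remainder 4, so 18 more Fridays after the first → 19.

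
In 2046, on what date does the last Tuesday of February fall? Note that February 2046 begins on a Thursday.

February 2046 begins on a Thursday, so the first Tuesday is February 6 (5 days later).
February 2046 has 28 days. Adding weeks: 6, 13, 20, 27 — the last one ≤ 28 is the 27th.

27 February 2046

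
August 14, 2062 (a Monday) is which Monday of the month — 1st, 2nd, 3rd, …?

2nd

Day 14 falls in week ⌈14/7⌉ of the month.
Days 1–7 hold the 1st Monday, 8–14 the 2nd, 15–21 the 3rd, 22–28 the 4th, 29–31 the 5th.
14 is in the range for the 2nd.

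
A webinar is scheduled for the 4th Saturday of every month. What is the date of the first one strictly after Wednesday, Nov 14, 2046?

Nov 24, 2046

Nov 2046 starts on a Thursday; its first Saturday is the 3rd, so the 4th Saturday is the 24th — Nov 24, 2046.
Nov 24, 2046 is after Nov 14, 2046, so that is the next one.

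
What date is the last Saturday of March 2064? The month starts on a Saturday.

March 29, 2064

March 2064 begins on a Saturday, so the first Saturday is March 1.
March 2064 has 31 days. Adding weeks: 1, 8, 15, 22, 29 — the last one ≤ 31 is the 29th.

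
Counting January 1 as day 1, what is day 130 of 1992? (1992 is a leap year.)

January has 31 days (130 − 31 = 99 remain).
February has 29 days (99 − 29 = 70 remain).
March has 31 days (70 − 31 = 39 remain).
April has 30 days (39 − 30 = 9 remain).
9 into May → May 9.

1992-05-09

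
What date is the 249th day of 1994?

January has 31 days (249 − 31 = 218 remain).
February has 28 days (218 − 28 = 190 remain).
March has 31 days (190 − 31 = 159 remain).
April has 30 days (159 − 30 = 129 remain).
May has 31 days (129 − 31 = 98 remain).
June has 30 days (98 − 30 = 68 remain).
July has 31 days (68 − 31 = 37 remain).
August has 31 days (37 − 31 = 6 remain).
6 into September → September 6.

1994-09-06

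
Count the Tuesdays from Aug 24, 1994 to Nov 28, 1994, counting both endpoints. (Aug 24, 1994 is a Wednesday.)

Aug 24, 1994 is a Wednesday; the first Tuesday on or after it is Aug 30, 1994 (6 days later).
From Aug 30, 1994 to Nov 28, 1994: 1 + 30 + 31 + 28 = 90 days (rest of Aug, Sep, Oct, Nov).
90 ÷ 7 = 12 full weeks with remainder 6, so 12 more Tuesdays after the first → 13.

13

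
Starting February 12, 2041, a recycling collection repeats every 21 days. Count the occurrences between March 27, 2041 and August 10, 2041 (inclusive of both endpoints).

6

Occurrences land 21·i days after February 12, 2041 for i = 0, 1, 2, …
March 27, 2041 is 43 days after the start; 43 ÷ 21 = 2 remainder 1; since the remainder is 1, round up to i = 3. First occurrence in the window: #4 on April 16, 2041 (3×21 = 63 days in).
August 10, 2041 is 179 days after the start; 179 ÷ 21 = 8 remainder 11. Last occurrence in the window: #9 on July 30, 2041.
Occurrences #4 through #9: 6 in total.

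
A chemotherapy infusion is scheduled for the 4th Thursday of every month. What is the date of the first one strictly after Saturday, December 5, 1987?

December 1987 starts on a Tuesday; its first Thursday is the 3rd, so the 4th Thursday is the 24th — December 24, 1987.
December 24, 1987 is after December 5, 1987, so that is the next one.

December 24, 1987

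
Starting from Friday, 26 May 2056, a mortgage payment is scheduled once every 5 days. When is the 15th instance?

4 August 2056

The 15th occurrence is 14 intervals after the first: 14 × 5 = 70 days after 26 May 2056.
May has 31 days — 5 days to the end of May leaves 65.
June has 30 days (35 left).
July has 31 days (4 left).
4 days into August → 4 August 2056.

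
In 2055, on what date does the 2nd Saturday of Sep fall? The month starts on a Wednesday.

Sep 11, 2055

Sep 2055 begins on a Wednesday, so the first Saturday is Sep 4 (3 days later).
The 2nd Saturday is 1 weeks later: 4 + 7 = 11.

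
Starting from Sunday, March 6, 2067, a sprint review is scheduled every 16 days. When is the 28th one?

The 28th occurrence is 27 intervals after the first: 27 × 16 = 432 days after March 6, 2067.
March has 31 days — 25 days to the end of March leaves 407.
From end of March to end of 2067 is 275 days (132 left).
January has 31 days (101 left).
February has 29 days (72 left).
March has 31 days (41 left).
April has 30 days (11 left).
11 days into May → May 11, 2068.

May 11, 2068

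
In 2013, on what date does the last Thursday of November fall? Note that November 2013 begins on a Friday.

November 2013 begins on a Friday, so the first Thursday is November 7 (6 days later).
November 2013 has 30 days. Adding weeks: 7, 14, 21, 28 — the last one ≤ 30 is the 28th.

November 28, 2013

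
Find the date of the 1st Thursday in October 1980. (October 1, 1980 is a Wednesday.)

1980-10-02

October 1980 begins on a Wednesday, so the first Thursday is October 2 (1 day later).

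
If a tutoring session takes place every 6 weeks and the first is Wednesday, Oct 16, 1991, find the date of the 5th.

Apr 1, 1992

The 5th occurrence is 4 intervals after the first: 4 × 42 = 168 days after Oct 16, 1991.
Oct has 31 days — 15 days to the end of Oct leaves 153.
Nov has 30 days (123 left).
Dec has 31 days (92 left).
Jan has 31 days (61 left).
Feb has 29 days (32 left).
Mar has 31 days (1 left).
1 day into Apr → Apr 1, 1992.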